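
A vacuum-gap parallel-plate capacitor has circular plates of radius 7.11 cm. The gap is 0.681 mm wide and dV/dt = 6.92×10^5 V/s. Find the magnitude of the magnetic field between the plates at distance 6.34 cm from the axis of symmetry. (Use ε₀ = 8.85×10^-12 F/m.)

3.58×10^-10 T

I_d = C dV/dt with C = ε₀πR²/d = 2.064×10^-10 F, so I_d = (2.064×10^-10)(6.92×10^5) = 1.428×10^-4 A.
An Ampèrian loop of radius r encloses a fraction (r/R)² of I_d. Then B·2πr = μ₀ I_d (r/R)², giving B = μ₀ I_d r/(2πR²) = 3.58×10^-10 T.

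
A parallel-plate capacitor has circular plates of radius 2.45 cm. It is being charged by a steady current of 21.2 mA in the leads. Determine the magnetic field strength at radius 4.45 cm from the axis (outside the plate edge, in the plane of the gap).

9.53×10^-8 T

By continuity the displacement current in the gap matches the conduction current: I_d = 0.0212 A.
Outside the plates the loop encloses all of I_d, so B·2πr = μ₀ I_d and B = 9.53×10^-8 T.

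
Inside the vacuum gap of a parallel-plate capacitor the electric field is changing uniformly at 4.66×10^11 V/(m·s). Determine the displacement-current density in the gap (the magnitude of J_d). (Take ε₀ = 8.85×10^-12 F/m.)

J_d = ε₀ dE/dt = (8.85×10^-12)(4.66×10^11) = 4.12 A/m².

4.12 A/m²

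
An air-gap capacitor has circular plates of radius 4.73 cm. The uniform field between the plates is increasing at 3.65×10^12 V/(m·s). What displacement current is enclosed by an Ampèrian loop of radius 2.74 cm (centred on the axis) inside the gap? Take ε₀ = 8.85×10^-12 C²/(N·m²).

0.0762 A

I_d = ε₀ dΦ_E/dt = ε₀ πR² (dE/dt) = (8.85×10^-12)(7.029×10^-3)(3.65×10^12) = 0.2271 A through the full plate area.
Through an area πr² the displacement current is I_d·(πr²/πR²) = I_d (r/R)² = 0.0762 A.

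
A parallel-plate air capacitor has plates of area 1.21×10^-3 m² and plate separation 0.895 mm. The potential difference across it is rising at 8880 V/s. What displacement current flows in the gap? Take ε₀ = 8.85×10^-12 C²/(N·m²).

The field between the plates is E = V/d, so dE/dt = (8880)/(8.95×10^-4 m) = 9.922×10^6 V/(m·s).
I_d = ε₀ A (dE/dt) = (8.85×10^-12)(1.21×10^-3)(9.922×10^6) = 1.06×10^-7 A.

1.06×10^-7 A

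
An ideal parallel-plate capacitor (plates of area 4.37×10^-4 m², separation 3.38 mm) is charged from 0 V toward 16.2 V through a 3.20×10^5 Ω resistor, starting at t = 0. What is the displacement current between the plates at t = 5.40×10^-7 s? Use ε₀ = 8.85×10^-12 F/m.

1.16×10^-5 A

C = ε₀A/d = (8.85×10^-12)(4.37×10^-4)/(3.38×10^-3) = 1.144×10^-12 F, so τ = RC = 3.661×10^-7 s.
The conduction current is I(t) = (V₀/R) e^(−t/τ), and the displacement current between the plates equals it.
t/τ = 1.475; I_d = (16.2/3.20×10^5) · e^(−1.475) = (5.062×10^-5)(0.2288) = 1.16×10^-5 A.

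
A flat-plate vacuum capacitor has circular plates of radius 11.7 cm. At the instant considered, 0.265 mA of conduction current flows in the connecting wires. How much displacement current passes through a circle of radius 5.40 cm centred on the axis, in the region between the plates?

Between the plates the displacement current equals the wire current: I_d = 0.265 mA = 2.65×10^-4 A.
Through an area πr² the displacement current is I_d·(πr²/πR²) = I_d (r/R)² = 5.64×10^-5 A.

5.64×10^-5 A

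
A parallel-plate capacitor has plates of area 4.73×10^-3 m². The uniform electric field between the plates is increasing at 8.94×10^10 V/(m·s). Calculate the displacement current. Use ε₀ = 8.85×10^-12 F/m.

3.74×10^-3 A

With a uniform field, Φ_E = EA, so I_d = ε₀ A dE/dt = 3.74×10^-3 A.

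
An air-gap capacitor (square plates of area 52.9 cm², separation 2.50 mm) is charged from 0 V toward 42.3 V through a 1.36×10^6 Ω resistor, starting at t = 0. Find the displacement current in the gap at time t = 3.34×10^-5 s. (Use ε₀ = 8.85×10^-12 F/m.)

8.38×10^-6 A

With C = ε₀A/d = (8.85×10^-12)(5.29×10^-3)/(2.50×10^-3) = 1.873×10^-11 F, the time constant is τ = RC = 2.547×10^-5 s, so t/τ = 1.311 and e^(−t/τ) = 0.2696.
I_d = I_cond = (V₀/R) e^(−t/τ) = (3.110×10^-5)(0.2696) = 8.38×10^-6 A.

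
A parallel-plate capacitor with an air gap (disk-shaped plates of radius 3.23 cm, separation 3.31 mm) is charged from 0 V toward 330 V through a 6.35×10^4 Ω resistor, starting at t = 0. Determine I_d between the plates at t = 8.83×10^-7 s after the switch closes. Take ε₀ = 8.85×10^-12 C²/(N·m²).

With C = ε₀A/d = (8.85×10^-12)(3.278×10^-3)/(3.31×10^-3) = 8.764×10^-12 F, the time constant is τ = RC = 5.565×10^-7 s, so t/τ = 1.587 and e^(−t/τ) = 0.2045.
I_d = I_cond = (V₀/R) e^(−t/τ) = (5.197×10^-3)(0.2045) = 1.06×10^-3 A.

1.06×10^-3 A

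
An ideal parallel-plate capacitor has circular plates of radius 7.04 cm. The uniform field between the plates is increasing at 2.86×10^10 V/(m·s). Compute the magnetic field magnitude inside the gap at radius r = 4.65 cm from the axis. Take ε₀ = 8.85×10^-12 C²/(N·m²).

7.40×10^-9 T

Through the whole plate area (πR² = 0.01557 m²), I_d = ε₀ πR² dE/dt = 3.941×10^-3 A.
An Ampèrian loop of radius r encloses a fraction (r/R)² of I_d. Then B·2πr = μ₀ I_d (r/R)², giving B = μ₀ I_d r/(2πR²) = 7.40×10^-9 T.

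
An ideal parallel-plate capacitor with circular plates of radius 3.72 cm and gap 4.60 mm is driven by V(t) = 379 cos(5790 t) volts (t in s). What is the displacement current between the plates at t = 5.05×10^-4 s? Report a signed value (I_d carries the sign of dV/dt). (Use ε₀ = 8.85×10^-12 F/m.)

C = ε₀A/d = (8.85×10^-12)(4.347×10^-3)/(4.60×10^-3) = 8.363×10^-12 F. dV/dt = V₀ω·−sin(ωt); at ωt = 2.92395 rad this factor is -0.2159.
I_d = C dV/dt = (8.363×10^-12)(379)(5790)(-0.2159) = -3.96×10^-6 A.

-3.96×10^-6 A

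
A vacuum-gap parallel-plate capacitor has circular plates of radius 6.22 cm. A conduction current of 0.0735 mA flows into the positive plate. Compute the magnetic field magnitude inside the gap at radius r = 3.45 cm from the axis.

1.31×10^-10 T

Between the plates the displacement current equals the wire current: I_d = 0.0735 mA = 7.35×10^-5 A.
∮B·dl = μ₀ I_d,enc with I_d,enc = I_d r²/R² = 2.261×10^-5 A; so B = μ₀ I_d,enc/(2πr) = 1.31×10^-10 T.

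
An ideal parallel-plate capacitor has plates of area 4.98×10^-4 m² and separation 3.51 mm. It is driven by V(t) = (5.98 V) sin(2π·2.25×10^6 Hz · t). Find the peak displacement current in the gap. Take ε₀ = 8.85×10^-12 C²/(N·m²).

1.06×10^-4 A

C = ε₀A/d = (8.85×10^-12)(4.98×10^-4)/(3.51×10^-3) = 1.256×10^-12 F; ω = 2πf = 1.414×10^7 rad/s.
I_d = C dV/dt, so |I_d|_max = C V₀ ω = (1.256×10^-12)(5.98)(1.414×10^7) = 1.06×10^-4 A.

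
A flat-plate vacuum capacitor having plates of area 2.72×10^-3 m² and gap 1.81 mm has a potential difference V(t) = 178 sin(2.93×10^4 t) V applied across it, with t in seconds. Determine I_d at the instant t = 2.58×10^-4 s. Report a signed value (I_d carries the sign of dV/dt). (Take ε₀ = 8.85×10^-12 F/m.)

dE/dt = (V₀ω/d)·cos(ωt) with ωt = 7.5594 rad: (178)(2.93×10^4)(0.2903)/(1.81×10^-3) = 8.365×10^8 V/(m·s).
I_d = ε₀ A dE/dt = (8.85×10^-12)(2.72×10^-3)(8.365×10^8) = 2.01×10^-5 A.

2.01×10^-5 A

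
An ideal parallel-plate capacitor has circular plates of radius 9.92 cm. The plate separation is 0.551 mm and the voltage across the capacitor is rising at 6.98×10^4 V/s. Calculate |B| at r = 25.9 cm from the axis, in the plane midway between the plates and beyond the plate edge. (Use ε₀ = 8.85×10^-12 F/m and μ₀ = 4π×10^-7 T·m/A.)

dE/dt = (dV/dt)/d = 1.267×10^8 V/(m·s); I_d = ε₀(πR²)(dE/dt) = (8.85×10^-12)(0.03092)(1.267×10^8) = 3.467×10^-5 A.
For r ≥ R the full I_d is enclosed: B = μ₀ I_d/(2πr) = (4π×10^-7)(3.467×10^-5)/(2π·0.259) = 2.68×10^-11 T.

2.68×10^-11 T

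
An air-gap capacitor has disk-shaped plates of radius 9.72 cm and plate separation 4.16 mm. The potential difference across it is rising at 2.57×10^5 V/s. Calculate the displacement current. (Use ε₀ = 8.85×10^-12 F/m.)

The displacement current equals the charging current C dV/dt. With C = ε₀A/d = (8.85×10^-12)(0.02968)/(4.16×10^-3) = 6.314×10^-11 F, I_d = (6.314×10^-11)(2.57×10^5) = 1.62×10^-5 A.

1.62×10^-5 A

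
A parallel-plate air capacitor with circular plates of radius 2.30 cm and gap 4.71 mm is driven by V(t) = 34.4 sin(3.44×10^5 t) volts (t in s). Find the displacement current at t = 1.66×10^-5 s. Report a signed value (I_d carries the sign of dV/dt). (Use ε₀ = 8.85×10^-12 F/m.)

3.11×10^-5 A

C = ε₀A/d = (8.85×10^-12)(1.662×10^-3)/(4.71×10^-3) = 3.123×10^-12 F. dV/dt = V₀ω·cos(ωt); at ωt = 5.7104 rad this factor is 0.8404.
I_d = C dV/dt = (3.123×10^-12)(34.4)(3.44×10^5)(0.8404) = 3.11×10^-5 A.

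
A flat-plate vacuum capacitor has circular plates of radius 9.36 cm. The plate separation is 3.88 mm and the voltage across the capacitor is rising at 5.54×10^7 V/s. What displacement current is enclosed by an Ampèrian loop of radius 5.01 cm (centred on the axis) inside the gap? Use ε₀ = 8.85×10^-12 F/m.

dE/dt = (dV/dt)/d = 1.428×10^10 V/(m·s); I_d = ε₀(πR²)(dE/dt) = (8.85×10^-12)(0.02752)(1.428×10^10) = 3.478×10^-3 A.
Through an area πr² the displacement current is I_d·(πr²/πR²) = I_d (r/R)² = 9.96×10^-4 A.

9.96×10^-4 A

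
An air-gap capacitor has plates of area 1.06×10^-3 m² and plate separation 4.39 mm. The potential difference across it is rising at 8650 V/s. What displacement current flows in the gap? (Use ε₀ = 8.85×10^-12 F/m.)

1.85×10^-8 A

The displacement current equals the charging current C dV/dt. With C = ε₀A/d = (8.85×10^-12)(1.06×10^-3)/(4.39×10^-3) = 2.137×10^-12 F, I_d = (2.137×10^-12)(8650) = 1.85×10^-8 A.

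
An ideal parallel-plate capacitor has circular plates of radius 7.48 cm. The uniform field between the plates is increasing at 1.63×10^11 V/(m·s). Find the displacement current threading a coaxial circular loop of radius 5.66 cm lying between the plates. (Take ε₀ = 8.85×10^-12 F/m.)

Total displacement current: I_d = ε₀(πR²)(dE/dt) = (8.85×10^-12)(0.01758)(1.63×10^11) = 0.02536 A.
Through an area πr² the displacement current is I_d·(πr²/πR²) = I_d (r/R)² = 0.0145 A.

0.0145 A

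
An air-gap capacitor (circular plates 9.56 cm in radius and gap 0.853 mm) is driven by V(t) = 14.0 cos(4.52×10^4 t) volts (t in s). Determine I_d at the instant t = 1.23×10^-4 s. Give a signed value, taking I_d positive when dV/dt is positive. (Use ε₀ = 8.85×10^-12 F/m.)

1.25×10^-4 A

dV/dt = (14.0)(4.52×10^4)·−sin(5.5596) = 4.190×10^5 V/s.
I_d = C dV/dt with C = ε₀A/d = (8.85×10^-12)(0.02871)/(8.53×10^-4) = 2.979×10^-10 F, so I_d = (2.979×10^-10)(4.190×10^5) = 1.25×10^-4 A.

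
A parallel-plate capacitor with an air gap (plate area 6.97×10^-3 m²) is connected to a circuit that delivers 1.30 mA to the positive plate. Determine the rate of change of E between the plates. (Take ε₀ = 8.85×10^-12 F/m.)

The displacement current between the plates equals the conduction current, I_d = 1.30 mA.
Inverting I_d = ε₀ A dE/dt gives dE/dt = 1.30×10^-3 / (8.85×10^-12 · 6.97×10^-3) = 2.11×10^10 V/(m·s).

2.11×10^10 V/(m·s)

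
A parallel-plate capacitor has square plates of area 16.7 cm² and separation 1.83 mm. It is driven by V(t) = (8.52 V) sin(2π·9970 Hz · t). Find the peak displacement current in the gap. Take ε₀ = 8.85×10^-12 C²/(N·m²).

(dE/dt)_max = V₀ω/d = 2.916×10^8 V/(m·s); ω = 2πf = 6.264×10^4 rad/s.
I_d,max = ε₀ A (dE/dt)_max = (8.85×10^-12)(1.67×10^-3)(2.916×10^8) = 4.31×10^-6 A.

4.31×10^-6 A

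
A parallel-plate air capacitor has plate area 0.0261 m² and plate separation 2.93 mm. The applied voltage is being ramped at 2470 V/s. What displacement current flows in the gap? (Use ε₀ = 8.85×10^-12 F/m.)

1.95×10^-7 A

E = V/d so dE/dt = (dV/dt)/d = 8.430×10^5 V/(m·s), and I_d = ε₀ A dE/dt = (8.85×10^-12)(0.0261)(8.430×10^5) = 1.95×10^-7 A.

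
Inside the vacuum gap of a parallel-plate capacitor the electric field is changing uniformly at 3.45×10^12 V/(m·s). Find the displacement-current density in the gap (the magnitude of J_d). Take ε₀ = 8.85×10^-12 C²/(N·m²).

30.5 A/m²

The displacement-current density is ε₀ ∂E/∂t = (8.85×10^-12)(3.45×10^12) = 30.5 A/m².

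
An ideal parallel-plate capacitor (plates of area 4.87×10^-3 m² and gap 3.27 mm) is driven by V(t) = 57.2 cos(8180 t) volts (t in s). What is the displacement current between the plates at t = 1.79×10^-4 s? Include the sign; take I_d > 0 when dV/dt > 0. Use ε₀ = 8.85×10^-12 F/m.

dE/dt = (V₀ω/d)·−sin(ωt) with ωt = 1.46422 rad: (57.2)(8180)(-0.9943)/(3.27×10^-3) = -1.423×10^8 V/(m·s).
I_d = ε₀ A dE/dt = (8.85×10^-12)(4.87×10^-3)(-1.423×10^8) = -6.13×10^-6 A.

-6.13×10^-6 A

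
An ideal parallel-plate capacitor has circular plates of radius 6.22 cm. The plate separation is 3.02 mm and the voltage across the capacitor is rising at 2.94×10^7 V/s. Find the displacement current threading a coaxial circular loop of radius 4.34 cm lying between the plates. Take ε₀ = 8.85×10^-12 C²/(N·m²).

5.10×10^-4 A

dE/dt = (dV/dt)/d = 9.735×10^9 V/(m·s); I_d = ε₀(πR²)(dE/dt) = (8.85×10^-12)(0.01215)(9.735×10^9) = 1.047×10^-3 A.
The field is uniform, so I_d,enc = I_d (r/R)² = (1.047×10^-3)(4.34/6.22)² = 5.10×10^-4 A.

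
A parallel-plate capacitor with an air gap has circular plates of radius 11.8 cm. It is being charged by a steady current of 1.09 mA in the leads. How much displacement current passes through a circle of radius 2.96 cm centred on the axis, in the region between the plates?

Between the plates the displacement current equals the wire current: I_d = 1.09 mA = 1.09×10^-3 A.
Since J_d is uniform, the enclosed fraction is (r/R)² = 0.06292, giving I_d,enc = 6.86×10^-5 A.

6.86×10^-5 A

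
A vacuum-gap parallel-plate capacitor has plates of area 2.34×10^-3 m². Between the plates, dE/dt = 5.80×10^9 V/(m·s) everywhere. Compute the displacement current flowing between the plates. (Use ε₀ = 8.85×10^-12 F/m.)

1.20×10^-4 A

The displacement current is ε₀ times dΦ_E/dt = ε₀ A dE/dt = (8.85×10^-12)(2.34×10^-3)(5.80×10^9) = 1.20×10^-4 A.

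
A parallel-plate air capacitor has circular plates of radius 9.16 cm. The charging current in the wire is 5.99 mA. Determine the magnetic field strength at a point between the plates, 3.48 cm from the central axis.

No conduction current crosses the gap, so I_d there equals the 5.99×10^-3 A in the leads.
An Ampèrian loop of radius r encloses a fraction (r/R)² of I_d. Then B·2πr = μ₀ I_d (r/R)², giving B = μ₀ I_d r/(2πR²) = 4.97×10^-9 T.

4.97×10^-9 T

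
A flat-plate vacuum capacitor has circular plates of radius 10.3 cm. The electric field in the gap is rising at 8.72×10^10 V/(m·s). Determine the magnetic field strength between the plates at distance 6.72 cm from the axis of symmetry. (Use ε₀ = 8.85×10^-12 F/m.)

Total displacement current: I_d = ε₀(πR²)(dE/dt) = (8.85×10^-12)(0.03333)(8.72×10^10) = 0.02572 A.
∮B·dl = μ₀ I_d,enc with I_d,enc = I_d r²/R² = 0.01095 A; so B = μ₀ I_d,enc/(2πr) = 3.26×10^-8 T.

3.26×10^-8 T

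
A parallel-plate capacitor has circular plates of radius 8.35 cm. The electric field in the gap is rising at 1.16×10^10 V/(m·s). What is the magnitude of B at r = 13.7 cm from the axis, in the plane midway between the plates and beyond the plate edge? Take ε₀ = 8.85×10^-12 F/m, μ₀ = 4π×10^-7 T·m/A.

3.28×10^-9 T

Total displacement current: I_d = ε₀(πR²)(dE/dt) = (8.85×10^-12)(0.02190)(1.16×10^10) = 2.248×10^-3 A.
Outside the plates the loop encloses all of I_d, so B·2πr = μ₀ I_d and B = 3.28×10^-9 T.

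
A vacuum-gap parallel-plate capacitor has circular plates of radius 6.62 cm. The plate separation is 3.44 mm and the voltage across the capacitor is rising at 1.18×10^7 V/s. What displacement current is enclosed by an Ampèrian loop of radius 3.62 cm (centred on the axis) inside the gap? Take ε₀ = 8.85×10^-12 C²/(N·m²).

1.25×10^-4 A

With E = V/d, dE/dt = 3.430×10^9 V/(m·s) and πR² = 0.01377 m², giving I_d = ε₀ πR² dE/dt = 4.180×10^-4 A.
The field is uniform, so I_d,enc = I_d (r/R)² = (4.180×10^-4)(3.62/6.62)² = 1.25×10^-4 A.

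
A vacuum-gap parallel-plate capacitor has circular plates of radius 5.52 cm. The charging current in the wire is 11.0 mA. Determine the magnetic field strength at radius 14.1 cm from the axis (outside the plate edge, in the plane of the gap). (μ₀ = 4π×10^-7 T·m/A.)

No conduction current crosses the gap, so I_d there equals the 0.0110 A in the leads.
Outside the plates the loop encloses all of I_d, so B·2πr = μ₀ I_d and B = 1.56×10^-8 T.

1.56×10^-8 T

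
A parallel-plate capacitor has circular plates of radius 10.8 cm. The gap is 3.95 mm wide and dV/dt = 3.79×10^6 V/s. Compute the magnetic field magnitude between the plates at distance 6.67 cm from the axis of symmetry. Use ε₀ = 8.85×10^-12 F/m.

I_d = C dV/dt with C = ε₀πR²/d = 8.209×10^-11 F, so I_d = (8.209×10^-11)(3.79×10^6) = 3.111×10^-4 A.
An Ampèrian loop of radius r encloses a fraction (r/R)² of I_d. Then B·2πr = μ₀ I_d (r/R)², giving B = μ₀ I_d r/(2πR²) = 3.56×10^-10 T.

3.56×10^-10 T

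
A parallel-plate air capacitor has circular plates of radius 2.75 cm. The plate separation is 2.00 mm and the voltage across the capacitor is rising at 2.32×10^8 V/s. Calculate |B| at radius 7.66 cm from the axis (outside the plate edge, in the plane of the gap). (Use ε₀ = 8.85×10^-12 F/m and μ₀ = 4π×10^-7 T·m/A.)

6.37×10^-9 T

I_d = C dV/dt with C = ε₀πR²/d = 1.051×10^-11 F, so I_d = (1.051×10^-11)(2.32×10^8) = 2.438×10^-3 A.
With r > R the enclosed displacement current is the full I_d; B = μ₀ I_d / (2πr) = 6.37×10^-9 T.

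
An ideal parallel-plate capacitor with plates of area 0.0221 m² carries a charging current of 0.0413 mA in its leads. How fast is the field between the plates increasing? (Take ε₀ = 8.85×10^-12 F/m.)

The displacement current between the plates equals the conduction current, I_d = 0.0413 mA.
Inverting I_d = ε₀ A dE/dt gives dE/dt = 4.13×10^-5 / (8.85×10^-12 · 0.0221) = 2.11×10^8 V/(m·s).

2.11×10^8 V/(m·s)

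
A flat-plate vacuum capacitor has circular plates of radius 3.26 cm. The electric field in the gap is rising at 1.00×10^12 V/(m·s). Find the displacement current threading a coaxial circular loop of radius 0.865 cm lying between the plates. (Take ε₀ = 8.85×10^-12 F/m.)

2.08×10^-3 A

Through the whole plate area (πR² = 3.339×10^-3 m²), I_d = ε₀ πR² dE/dt = 0.02955 A.
The field is uniform, so I_d,enc = I_d (r/R)² = (0.02955)(0.865/3.26)² = 2.08×10^-3 A.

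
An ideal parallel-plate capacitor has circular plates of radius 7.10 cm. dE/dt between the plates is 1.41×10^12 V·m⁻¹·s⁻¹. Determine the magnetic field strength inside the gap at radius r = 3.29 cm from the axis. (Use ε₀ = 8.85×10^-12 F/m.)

2.58×10^-7 T

I_d = ε₀ dΦ_E/dt = ε₀ πR² (dE/dt) = (8.85×10^-12)(0.01584)(1.41×10^12) = 0.1977 A through the full plate area.
An Ampèrian loop of radius r encloses a fraction (r/R)² of I_d. Then B·2πr = μ₀ I_d (r/R)², giving B = μ₀ I_d r/(2πR²) = 2.58×10^-7 T.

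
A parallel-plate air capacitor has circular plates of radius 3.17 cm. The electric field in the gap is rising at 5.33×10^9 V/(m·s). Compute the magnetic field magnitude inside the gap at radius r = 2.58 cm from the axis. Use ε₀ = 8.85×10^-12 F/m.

7.65×10^-10 T

I_d = ε₀ dΦ_E/dt = ε₀ πR² (dE/dt) = (8.85×10^-12)(3.157×10^-3)(5.33×10^9) = 1.489×10^-4 A through the full plate area.
For r < R the Ampère–Maxwell law gives B(2πr) = μ₀ I_d (r²/R²), so B = μ₀ I_d r/(2πR²) = (4π×10^-7)(1.489×10^-4)(0.0258)/(2π·0.0317²) = 7.65×10^-10 T.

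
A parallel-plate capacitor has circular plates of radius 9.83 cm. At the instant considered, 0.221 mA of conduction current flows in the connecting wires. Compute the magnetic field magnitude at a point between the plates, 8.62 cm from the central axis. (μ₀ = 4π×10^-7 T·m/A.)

Between the plates the displacement current equals the wire current: I_d = 0.221 mA = 2.21×10^-4 A.
For r < R the Ampère–Maxwell law gives B(2πr) = μ₀ I_d (r²/R²), so B = μ₀ I_d r/(2πR²) = (4π×10^-7)(2.21×10^-4)(0.0862)/(2π·0.0983²) = 3.94×10^-10 T.

3.94×10^-10 T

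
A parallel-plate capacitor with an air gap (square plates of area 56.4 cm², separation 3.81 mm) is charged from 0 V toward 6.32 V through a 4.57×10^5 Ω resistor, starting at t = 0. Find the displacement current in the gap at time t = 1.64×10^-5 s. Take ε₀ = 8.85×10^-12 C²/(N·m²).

8.94×10^-7 A

C = ε₀A/d = (8.85×10^-12)(5.64×10^-3)/(3.81×10^-3) = 1.310×10^-11 F, so τ = RC = 5.987×10^-6 s.
The conduction current is I(t) = (V₀/R) e^(−t/τ), and the displacement current between the plates equals it.
t/τ = 2.739; I_d = (6.32/4.57×10^5) · e^(−2.739) = (1.383×10^-5)(0.06463) = 8.94×10^-7 A.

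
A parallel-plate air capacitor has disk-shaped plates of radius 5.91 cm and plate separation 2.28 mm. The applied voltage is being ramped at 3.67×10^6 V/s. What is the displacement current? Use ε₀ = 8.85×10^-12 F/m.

The displacement current equals the charging current C dV/dt. With C = ε₀A/d = (8.85×10^-12)(0.01097)/(2.28×10^-3) = 4.258×10^-11 F, I_d = (4.258×10^-11)(3.67×10^6) = 1.56×10^-4 A.

1.56×10^-4 A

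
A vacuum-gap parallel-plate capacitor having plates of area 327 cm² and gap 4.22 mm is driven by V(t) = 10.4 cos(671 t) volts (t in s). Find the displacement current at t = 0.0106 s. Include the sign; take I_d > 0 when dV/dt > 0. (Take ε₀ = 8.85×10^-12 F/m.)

-3.53×10^-7 A

C = ε₀A/d = (8.85×10^-12)(0.0327)/(4.22×10^-3) = 6.858×10^-11 F. dV/dt = V₀ω·−sin(ωt); at ωt = 7.1126 rad this factor is -0.7375.
I_d = C dV/dt = (6.858×10^-11)(10.4)(671)(-0.7375) = -3.53×10^-7 A.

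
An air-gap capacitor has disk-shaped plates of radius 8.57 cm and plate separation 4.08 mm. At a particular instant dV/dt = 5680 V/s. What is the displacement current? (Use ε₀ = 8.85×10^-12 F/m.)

E = V/d so dE/dt = (dV/dt)/d = 1.392×10^6 V/(m·s), and I_d = ε₀ A dE/dt = (8.85×10^-12)(0.02307)(1.392×10^6) = 2.84×10^-7 A.

2.84×10^-7 A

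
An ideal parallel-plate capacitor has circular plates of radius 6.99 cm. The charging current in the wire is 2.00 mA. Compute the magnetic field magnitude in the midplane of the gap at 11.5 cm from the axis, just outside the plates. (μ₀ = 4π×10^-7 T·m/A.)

3.48×10^-9 T

Between the plates the displacement current equals the wire current: I_d = 2.00 mA = 2.00×10^-3 A.
With r > R the enclosed displacement current is the full I_d; B = μ₀ I_d / (2πr) = 3.48×10^-9 T.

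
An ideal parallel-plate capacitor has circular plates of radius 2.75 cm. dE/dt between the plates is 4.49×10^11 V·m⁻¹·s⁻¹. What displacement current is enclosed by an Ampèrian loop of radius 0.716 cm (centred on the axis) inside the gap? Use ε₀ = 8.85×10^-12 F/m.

Through the whole plate area (πR² = 2.376×10^-3 m²), I_d = ε₀ πR² dE/dt = 9.441×10^-3 A.
Through an area πr² the displacement current is I_d·(πr²/πR²) = I_d (r/R)² = 6.40×10^-4 A.

6.40×10^-4 A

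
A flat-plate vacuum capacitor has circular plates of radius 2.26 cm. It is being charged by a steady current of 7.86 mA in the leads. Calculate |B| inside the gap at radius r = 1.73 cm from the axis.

5.32×10^-8 T

No conduction current crosses the gap, so I_d there equals the 7.86×10^-3 A in the leads.
For r < R the Ampère–Maxwell law gives B(2πr) = μ₀ I_d (r²/R²), so B = μ₀ I_d r/(2πR²) = (4π×10^-7)(7.86×10^-3)(0.0173)/(2π·0.0226²) = 5.32×10^-8 T.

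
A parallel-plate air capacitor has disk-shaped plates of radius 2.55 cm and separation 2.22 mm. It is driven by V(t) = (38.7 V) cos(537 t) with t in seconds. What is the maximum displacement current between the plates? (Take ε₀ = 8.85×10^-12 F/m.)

C = ε₀A/d = (8.85×10^-12)(2.043×10^-3)/(2.22×10^-3) = 8.144×10^-12 F; ω = 537 rad/s.
I_d = C dV/dt, so |I_d|_max = C V₀ ω = (8.144×10^-12)(38.7)(537) = 1.69×10^-7 A.

1.69×10^-7 A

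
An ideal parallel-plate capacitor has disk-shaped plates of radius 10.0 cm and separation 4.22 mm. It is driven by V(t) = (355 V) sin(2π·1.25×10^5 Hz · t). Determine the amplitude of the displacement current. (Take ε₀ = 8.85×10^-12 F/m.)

C = ε₀A/d = (8.85×10^-12)(0.03142)/(4.22×10^-3) = 6.589×10^-11 F; ω = 2πf = 7.854×10^5 rad/s.
I_d = C dV/dt, so |I_d|_max = C V₀ ω = (6.589×10^-11)(355)(7.854×10^5) = 0.0184 A.

0.0184 A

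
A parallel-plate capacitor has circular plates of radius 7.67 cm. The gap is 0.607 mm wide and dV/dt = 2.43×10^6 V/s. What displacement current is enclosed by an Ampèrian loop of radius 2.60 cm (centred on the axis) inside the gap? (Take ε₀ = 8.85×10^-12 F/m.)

dE/dt = (dV/dt)/d = 4.003×10^9 V/(m·s); I_d = ε₀(πR²)(dE/dt) = (8.85×10^-12)(0.01848)(4.003×10^9) = 6.547×10^-4 A.
Since J_d is uniform, the enclosed fraction is (r/R)² = 0.1149, giving I_d,enc = 7.52×10^-5 A.

7.52×10^-5 A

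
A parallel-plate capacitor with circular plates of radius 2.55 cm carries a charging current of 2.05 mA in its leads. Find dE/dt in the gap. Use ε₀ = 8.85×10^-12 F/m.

The displacement current between the plates equals the conduction current, I_d = 2.05 mA.
Since I_d = ε₀ A dE/dt, dE/dt = I_d/(ε₀A) = (2.05×10^-3)/((8.85×10^-12)(2.043×10^-3)) = 1.13×10^11 V/(m·s).

1.13×10^11 V/(m·s)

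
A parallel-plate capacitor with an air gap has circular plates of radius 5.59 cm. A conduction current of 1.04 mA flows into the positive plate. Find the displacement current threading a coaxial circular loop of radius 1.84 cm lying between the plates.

1.13×10^-4 A

By continuity the displacement current in the gap matches the conduction current: I_d = 1.04×10^-3 A.
Through an area πr² the displacement current is I_d·(πr²/πR²) = I_d (r/R)² = 1.13×10^-4 A.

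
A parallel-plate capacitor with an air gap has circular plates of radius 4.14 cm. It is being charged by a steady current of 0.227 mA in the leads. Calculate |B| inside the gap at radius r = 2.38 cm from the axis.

No conduction current crosses the gap, so I_d there equals the 2.27×10^-4 A in the leads.
An Ampèrian loop of radius r encloses a fraction (r/R)² of I_d. Then B·2πr = μ₀ I_d (r/R)², giving B = μ₀ I_d r/(2πR²) = 6.30×10^-10 T.

6.30×10^-10 T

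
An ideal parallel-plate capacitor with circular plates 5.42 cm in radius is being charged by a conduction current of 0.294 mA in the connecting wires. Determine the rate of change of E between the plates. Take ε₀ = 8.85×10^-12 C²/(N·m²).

Charge continuity gives I_d = I = 2.94×10^-4 A between the plates.
Inverting I_d = ε₀ A dE/dt gives dE/dt = 2.94×10^-4 / (8.85×10^-12 · 9.229×10^-3) = 3.60×10^9 V/(m·s).

3.60×10^9 V/(m·s)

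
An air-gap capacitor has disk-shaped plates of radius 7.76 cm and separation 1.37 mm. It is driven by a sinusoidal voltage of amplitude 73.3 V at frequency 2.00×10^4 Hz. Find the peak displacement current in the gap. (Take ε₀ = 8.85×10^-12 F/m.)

1.13×10^-3 A

C = ε₀A/d = (8.85×10^-12)(0.01892)/(1.37×10^-3) = 1.222×10^-10 F; ω = 2πf = 1.257×10^5 rad/s.
I_d = C dV/dt, so |I_d|_max = C V₀ ω = (1.222×10^-10)(73.3)(1.257×10^5) = 1.13×10^-3 A.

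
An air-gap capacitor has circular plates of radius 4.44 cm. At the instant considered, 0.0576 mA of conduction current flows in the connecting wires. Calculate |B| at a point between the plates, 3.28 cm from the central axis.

Between the plates the displacement current equals the wire current: I_d = 0.0576 mA = 5.76×10^-5 A.
∮B·dl = μ₀ I_d,enc with I_d,enc = I_d r²/R² = 3.143×10^-5 A; so B = μ₀ I_d,enc/(2πr) = 1.92×10^-10 T.

1.92×10^-10 T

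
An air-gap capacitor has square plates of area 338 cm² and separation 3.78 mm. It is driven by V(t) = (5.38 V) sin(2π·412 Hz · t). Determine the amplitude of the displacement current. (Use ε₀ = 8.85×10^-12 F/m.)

C = ε₀A/d = (8.85×10^-12)(0.0338)/(3.78×10^-3) = 7.913×10^-11 F; ω = 2πf = 2589 rad/s.
I_d = C dV/dt, so |I_d|_max = C V₀ ω = (7.913×10^-11)(5.38)(2589) = 1.10×10^-6 A.

1.10×10^-6 A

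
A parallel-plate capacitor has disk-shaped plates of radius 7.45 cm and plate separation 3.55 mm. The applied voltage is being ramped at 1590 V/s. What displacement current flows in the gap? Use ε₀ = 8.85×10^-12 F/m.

6.91×10^-8 A

C = ε₀A/d = (8.85×10^-12)(0.01744)/(3.55×10^-3) = 4.348×10^-11 F.
I_d = C dV/dt = (4.348×10^-11)(1590) = 6.91×10^-8 A.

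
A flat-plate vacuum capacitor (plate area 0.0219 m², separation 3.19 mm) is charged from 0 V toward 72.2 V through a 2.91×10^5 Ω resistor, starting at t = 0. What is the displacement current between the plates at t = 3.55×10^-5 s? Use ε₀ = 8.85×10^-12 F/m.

3.33×10^-5 A

C = ε₀A/d = (8.85×10^-12)(0.0219)/(3.19×10^-3) = 6.076×10^-11 F and τ = RC = 1.768×10^-5 s. I_d in the gap equals the RC charging current.
I_d(t) = (V₀/R) e^(−t/τ) = 2.481×10^-4 · e^(−2.008) = 3.33×10^-5 A.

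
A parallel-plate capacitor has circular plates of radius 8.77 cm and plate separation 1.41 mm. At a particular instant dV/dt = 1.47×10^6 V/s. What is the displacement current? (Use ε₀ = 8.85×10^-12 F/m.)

C = ε₀A/d = (8.85×10^-12)(0.02416)/(1.41×10^-3) = 1.516×10^-10 F.
I_d = C dV/dt = (1.516×10^-10)(1.47×10^6) = 2.23×10^-4 A.

2.23×10^-4 A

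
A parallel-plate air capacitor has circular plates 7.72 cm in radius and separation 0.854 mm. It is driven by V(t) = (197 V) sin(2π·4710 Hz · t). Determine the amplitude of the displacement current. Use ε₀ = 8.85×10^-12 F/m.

C = ε₀A/d = (8.85×10^-12)(0.01872)/(8.54×10^-4) = 1.940×10^-10 F; ω = 2πf = 2.959×10^4 rad/s.
I_d = C dV/dt, so |I_d|_max = C V₀ ω = (1.940×10^-10)(197)(2.959×10^4) = 1.13×10^-3 A.

1.13×10^-3 A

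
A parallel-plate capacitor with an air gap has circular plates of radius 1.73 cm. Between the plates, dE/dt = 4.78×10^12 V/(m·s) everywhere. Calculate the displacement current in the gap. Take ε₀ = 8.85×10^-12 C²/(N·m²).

The displacement current is ε₀ times dΦ_E/dt = ε₀ A dE/dt = (8.85×10^-12)(9.402×10^-4)(4.78×10^12) = 0.0398 A.

0.0398 A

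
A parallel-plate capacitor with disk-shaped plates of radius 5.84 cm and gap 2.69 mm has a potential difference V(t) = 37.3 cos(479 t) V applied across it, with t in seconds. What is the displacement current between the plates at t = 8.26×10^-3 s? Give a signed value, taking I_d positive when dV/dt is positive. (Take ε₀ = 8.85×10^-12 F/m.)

4.58×10^-7 A

C = ε₀A/d = (8.85×10^-12)(0.01071)/(2.69×10^-3) = 3.524×10^-11 F. dV/dt = V₀ω·−sin(ωt); at ωt = 3.95654 rad this factor is 0.7277.
I_d = C dV/dt = (3.524×10^-11)(37.3)(479)(0.7277) = 4.58×10^-7 A.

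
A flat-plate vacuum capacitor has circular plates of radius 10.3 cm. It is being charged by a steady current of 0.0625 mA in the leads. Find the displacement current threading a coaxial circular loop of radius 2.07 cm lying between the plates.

No conduction current crosses the gap, so I_d there equals the 6.25×10^-5 A in the leads.
The field is uniform, so I_d,enc = I_d (r/R)² = (6.25×10^-5)(2.07/10.3)² = 2.52×10^-6 A.

2.52×10^-6 A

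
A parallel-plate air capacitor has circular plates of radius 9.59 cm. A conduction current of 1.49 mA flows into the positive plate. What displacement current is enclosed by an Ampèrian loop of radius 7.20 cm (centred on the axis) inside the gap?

Between the plates the displacement current equals the wire current: I_d = 1.49 mA = 1.49×10^-3 A.
Through an area πr² the displacement current is I_d·(πr²/πR²) = I_d (r/R)² = 8.40×10^-4 A.

8.40×10^-4 A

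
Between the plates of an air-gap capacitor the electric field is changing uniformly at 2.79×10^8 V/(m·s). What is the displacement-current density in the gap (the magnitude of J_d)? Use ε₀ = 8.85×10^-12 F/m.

J_d = ε₀ dE/dt = (8.85×10^-12)(2.79×10^8) = 2.47×10^-3 A/m².

2.47×10^-3 A/m²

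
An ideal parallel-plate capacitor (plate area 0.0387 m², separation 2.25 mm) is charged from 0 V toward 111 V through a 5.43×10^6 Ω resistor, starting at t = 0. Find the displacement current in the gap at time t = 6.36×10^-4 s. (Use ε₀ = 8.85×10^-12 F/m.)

9.47×10^-6 A

C = ε₀A/d = (8.85×10^-12)(0.0387)/(2.25×10^-3) = 1.522×10^-10 F, so τ = RC = 8.264×10^-4 s.
The conduction current is I(t) = (V₀/R) e^(−t/τ), and the displacement current between the plates equals it.
t/τ = 0.7696; I_d = (111/5.43×10^6) · e^(−0.7696) = (2.044×10^-5)(0.4632) = 9.47×10^-6 A.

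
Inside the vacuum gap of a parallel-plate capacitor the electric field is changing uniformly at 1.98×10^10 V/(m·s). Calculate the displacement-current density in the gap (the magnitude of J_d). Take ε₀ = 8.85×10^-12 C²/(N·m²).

0.175 A/m²

J_d = ε₀ ∂E/∂t, so J_d = 0.175 A/m².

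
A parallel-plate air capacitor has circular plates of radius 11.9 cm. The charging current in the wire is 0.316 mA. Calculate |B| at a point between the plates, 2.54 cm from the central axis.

Between the plates the displacement current equals the wire current: I_d = 0.316 mA = 3.16×10^-4 A.
For r < R the Ampère–Maxwell law gives B(2πr) = μ₀ I_d (r²/R²), so B = μ₀ I_d r/(2πR²) = (4π×10^-7)(3.16×10^-4)(0.0254)/(2π·0.119²) = 1.13×10^-10 T.

1.13×10^-10 T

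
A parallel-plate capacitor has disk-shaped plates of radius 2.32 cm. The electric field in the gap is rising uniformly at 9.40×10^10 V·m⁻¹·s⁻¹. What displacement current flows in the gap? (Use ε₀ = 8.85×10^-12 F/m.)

1.41×10^-3 A

The displacement current is ε₀ times dΦ_E/dt = ε₀ A dE/dt = (8.85×10^-12)(1.691×10^-3)(9.40×10^10) = 1.41×10^-3 A.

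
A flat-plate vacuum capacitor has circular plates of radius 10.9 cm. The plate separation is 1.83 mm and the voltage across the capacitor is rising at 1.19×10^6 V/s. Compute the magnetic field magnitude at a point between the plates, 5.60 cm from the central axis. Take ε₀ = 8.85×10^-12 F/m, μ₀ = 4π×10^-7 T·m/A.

I_d = C dV/dt with C = ε₀πR²/d = 1.805×10^-10 F, so I_d = (1.805×10^-10)(1.19×10^6) = 2.148×10^-4 A.
∮B·dl = μ₀ I_d,enc with I_d,enc = I_d r²/R² = 5.670×10^-5 A; so B = μ₀ I_d,enc/(2πr) = 2.02×10^-10 T.

2.02×10^-10 T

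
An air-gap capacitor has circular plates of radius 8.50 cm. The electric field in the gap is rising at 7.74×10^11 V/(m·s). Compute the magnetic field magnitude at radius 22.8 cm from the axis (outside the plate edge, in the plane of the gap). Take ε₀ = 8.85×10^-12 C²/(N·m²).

Through the whole plate area (πR² = 0.02270 m²), I_d = ε₀ πR² dE/dt = 0.1555 A.
With r > R the enclosed displacement current is the full I_d; B = μ₀ I_d / (2πr) = 1.36×10^-7 T.

1.36×10^-7 T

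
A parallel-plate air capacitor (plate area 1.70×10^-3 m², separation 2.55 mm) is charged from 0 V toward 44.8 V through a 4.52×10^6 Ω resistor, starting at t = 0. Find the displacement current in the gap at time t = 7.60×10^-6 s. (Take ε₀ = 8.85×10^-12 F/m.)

7.45×10^-6 A

C = ε₀A/d = (8.85×10^-12)(1.70×10^-3)/(2.55×10^-3) = 5.900×10^-12 F, so τ = RC = 2.667×10^-5 s.
The conduction current is I(t) = (V₀/R) e^(−t/τ), and the displacement current between the plates equals it.
t/τ = 0.2850; I_d = (44.8/4.52×10^6) · e^(−0.2850) = (9.912×10^-6)(0.7520) = 7.45×10^-6 A.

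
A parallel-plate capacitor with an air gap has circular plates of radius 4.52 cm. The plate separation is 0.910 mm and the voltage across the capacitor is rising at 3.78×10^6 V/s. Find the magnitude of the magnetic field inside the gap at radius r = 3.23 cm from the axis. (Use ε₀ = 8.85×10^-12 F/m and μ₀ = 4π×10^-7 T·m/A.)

7.46×10^-10 T

I_d = C dV/dt with C = ε₀πR²/d = 6.242×10^-11 F, so I_d = (6.242×10^-11)(3.78×10^6) = 2.359×10^-4 A.
For r < R the Ampère–Maxwell law gives B(2πr) = μ₀ I_d (r²/R²), so B = μ₀ I_d r/(2πR²) = (4π×10^-7)(2.359×10^-4)(0.0323)/(2π·0.0452²) = 7.46×10^-10 T.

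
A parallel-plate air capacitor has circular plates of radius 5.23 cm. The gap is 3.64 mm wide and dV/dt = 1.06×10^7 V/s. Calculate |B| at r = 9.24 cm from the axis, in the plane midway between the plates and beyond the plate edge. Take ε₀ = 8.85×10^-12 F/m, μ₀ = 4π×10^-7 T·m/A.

I_d = C dV/dt with C = ε₀πR²/d = 2.089×10^-11 F, so I_d = (2.089×10^-11)(1.06×10^7) = 2.214×10^-4 A.
With r > R the enclosed displacement current is the full I_d; B = μ₀ I_d / (2πr) = 4.79×10^-10 T.

4.79×10^-10 T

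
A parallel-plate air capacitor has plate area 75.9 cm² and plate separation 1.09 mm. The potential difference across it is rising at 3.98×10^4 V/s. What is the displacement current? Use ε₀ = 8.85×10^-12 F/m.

E = V/d so dE/dt = (dV/dt)/d = 3.651×10^7 V/(m·s), and I_d = ε₀ A dE/dt = (8.85×10^-12)(7.59×10^-3)(3.651×10^7) = 2.45×10^-6 A.

2.45×10^-6 A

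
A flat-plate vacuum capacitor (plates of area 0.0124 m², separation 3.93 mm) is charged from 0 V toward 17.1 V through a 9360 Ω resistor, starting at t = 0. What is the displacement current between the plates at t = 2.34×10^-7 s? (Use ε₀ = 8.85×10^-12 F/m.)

7.46×10^-4 A

C = ε₀A/d = (8.85×10^-12)(0.0124)/(3.93×10^-3) = 2.792×10^-11 F, so τ = RC = 2.613×10^-7 s.
The conduction current is I(t) = (V₀/R) e^(−t/τ), and the displacement current between the plates equals it.
t/τ = 0.8955; I_d = (17.1/9360) · e^(−0.8955) = (1.827×10^-3)(0.4084) = 7.46×10^-4 A.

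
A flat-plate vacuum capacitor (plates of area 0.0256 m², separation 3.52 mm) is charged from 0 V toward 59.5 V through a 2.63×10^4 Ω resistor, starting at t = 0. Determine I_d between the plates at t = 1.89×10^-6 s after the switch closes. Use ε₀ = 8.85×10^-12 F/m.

7.41×10^-4 A

C = ε₀A/d = (8.85×10^-12)(0.0256)/(3.52×10^-3) = 6.436×10^-11 F and τ = RC = 1.693×10^-6 s. I_d in the gap equals the RC charging current.
I_d(t) = (V₀/R) e^(−t/τ) = 2.262×10^-3 · e^(−1.116) = 7.41×10^-4 A.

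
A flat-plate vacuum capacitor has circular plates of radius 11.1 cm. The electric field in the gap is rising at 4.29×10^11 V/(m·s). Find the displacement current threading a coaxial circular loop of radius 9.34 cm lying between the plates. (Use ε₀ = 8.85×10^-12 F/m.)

0.104 A

Total displacement current: I_d = ε₀(πR²)(dE/dt) = (8.85×10^-12)(0.03871)(4.29×10^11) = 0.1470 A.
The field is uniform, so I_d,enc = I_d (r/R)² = (0.1470)(9.34/11.1)² = 0.104 A.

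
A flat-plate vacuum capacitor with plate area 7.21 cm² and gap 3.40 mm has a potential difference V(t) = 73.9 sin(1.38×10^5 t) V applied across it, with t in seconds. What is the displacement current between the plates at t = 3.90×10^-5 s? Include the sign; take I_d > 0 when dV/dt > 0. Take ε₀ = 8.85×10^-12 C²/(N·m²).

1.19×10^-5 A

dE/dt = (V₀ω/d)·cos(ωt) with ωt = 5.382 rad: (73.9)(1.38×10^5)(0.6207)/(3.40×10^-3) = 1.862×10^9 V/(m·s).
I_d = ε₀ A dE/dt = (8.85×10^-12)(7.21×10^-4)(1.862×10^9) = 1.19×10^-5 A.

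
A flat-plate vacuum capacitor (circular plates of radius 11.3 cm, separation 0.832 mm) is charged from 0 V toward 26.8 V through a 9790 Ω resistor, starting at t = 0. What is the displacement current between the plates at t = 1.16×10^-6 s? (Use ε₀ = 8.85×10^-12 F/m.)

2.07×10^-3 A

C = ε₀A/d = (8.85×10^-12)(0.04011)/(8.32×10^-4) = 4.267×10^-10 F and τ = RC = 4.177×10^-6 s. I_d in the gap equals the RC charging current.
I_d(t) = (V₀/R) e^(−t/τ) = 2.737×10^-3 · e^(−0.2777) = 2.07×10^-3 A.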